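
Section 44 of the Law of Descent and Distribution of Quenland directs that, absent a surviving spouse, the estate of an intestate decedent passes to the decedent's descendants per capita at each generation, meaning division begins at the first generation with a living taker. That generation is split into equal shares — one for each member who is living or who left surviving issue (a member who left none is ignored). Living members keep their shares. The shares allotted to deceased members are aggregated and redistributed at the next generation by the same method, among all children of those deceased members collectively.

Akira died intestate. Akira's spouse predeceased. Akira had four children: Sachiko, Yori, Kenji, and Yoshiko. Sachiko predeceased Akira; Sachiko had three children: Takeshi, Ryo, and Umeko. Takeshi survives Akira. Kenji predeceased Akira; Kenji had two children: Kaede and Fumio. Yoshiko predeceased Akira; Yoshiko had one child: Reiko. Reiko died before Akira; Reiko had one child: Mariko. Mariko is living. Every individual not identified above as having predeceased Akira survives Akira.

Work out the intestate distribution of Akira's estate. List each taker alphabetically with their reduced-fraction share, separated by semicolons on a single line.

There is no surviving spouse, so the entire estate passes to Akira's descendants per capita at each generation.
At generation 1 (Sachiko, Yori, Kenji, Yoshiko) there are 4 shares of (1)/4 = 1/4 each.
Living: Yori — each takes 1/4.
Deceased: Sachiko, Kenji, and Yoshiko. Their combined 3/4 is pooled and carried to generation 2.
At generation 2 (Takeshi, Ryo, Umeko, Kaede, Fumio, Reiko) there are 6 shares of (3/4)/6 = 1/8 each.
Living: Takeshi, Ryo, Umeko, Kaede, and Fumio — each takes 1/8.
Deceased: Reiko. That 1/8 share is carried to generation 3.
At generation 3 (Mariko) there are 1 shares of (1/8)/1 = 1/8 each.
Living: Mariko — each takes 1/8.

Fumio 1/8; Kaede 1/8; Mariko 1/8; Ryo 1/8; Takeshi 1/8; Umeko 1/8; Yori 1/4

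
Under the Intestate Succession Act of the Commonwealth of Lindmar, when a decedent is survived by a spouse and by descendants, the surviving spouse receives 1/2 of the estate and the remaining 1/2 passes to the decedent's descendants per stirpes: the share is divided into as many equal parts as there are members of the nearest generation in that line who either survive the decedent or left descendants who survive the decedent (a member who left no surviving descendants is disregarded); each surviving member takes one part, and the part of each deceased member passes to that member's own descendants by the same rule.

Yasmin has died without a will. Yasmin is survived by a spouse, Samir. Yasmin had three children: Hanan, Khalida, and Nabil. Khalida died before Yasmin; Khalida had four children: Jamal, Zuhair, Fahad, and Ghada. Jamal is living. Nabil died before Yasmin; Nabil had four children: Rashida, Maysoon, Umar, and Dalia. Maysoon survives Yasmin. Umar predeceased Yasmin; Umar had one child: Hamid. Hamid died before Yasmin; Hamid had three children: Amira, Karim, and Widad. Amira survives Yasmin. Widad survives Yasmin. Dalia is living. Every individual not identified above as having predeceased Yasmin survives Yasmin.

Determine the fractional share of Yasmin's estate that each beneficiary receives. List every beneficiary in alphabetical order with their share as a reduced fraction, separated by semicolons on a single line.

Amira 1/72; Dalia 1/24; Fahad 1/24; Ghada 1/24; Hanan 1/6; Jamal 1/24; Karim 1/72; Maysoon 1/24; Rashida 1/24; Samir 1/2; Widad 1/72; Zuhair 1/24

Samir, as surviving spouse, takes 1/2.
The remaining 1/2 passes to Yasmin's descendants per stirpes.
The 1/2 is divided into 3 equal shares of 1/6 among Hanan, Khalida, Nabil.
Hanan is living and takes 1/6.
Khalida predeceased; the 1/6 allotted to Khalida's branch passes to Khalida's issue by representation.
The 1/6 is divided into 4 equal shares of 1/24 among Jamal, Zuhair, Fahad, Ghada.
Jamal is living and takes 1/24.
Zuhair is living and takes 1/24.
Fahad is living and takes 1/24.
Ghada is living and takes 1/24.
Nabil predeceased; the 1/6 allotted to Nabil's branch passes to Nabil's issue by representation.
The 1/6 is divided into 4 equal shares of 1/24 among Rashida, Maysoon, Umar, Dalia.
Rashida is living and takes 1/24.
Maysoon is living and takes 1/24.
Umar predeceased; the 1/24 allotted to Umar's branch passes to Umar's issue by representation.
Hamid's line is the sole branch at this level, so the full 1/24 passes to Hamid's issue by representation.
The 1/24 is divided into 3 equal shares of 1/72 among Amira, Karim, Widad.
Amira is living and takes 1/72.
Karim is living and takes 1/72.
Widad is living and takes 1/72.
Dalia is living and takes 1/24.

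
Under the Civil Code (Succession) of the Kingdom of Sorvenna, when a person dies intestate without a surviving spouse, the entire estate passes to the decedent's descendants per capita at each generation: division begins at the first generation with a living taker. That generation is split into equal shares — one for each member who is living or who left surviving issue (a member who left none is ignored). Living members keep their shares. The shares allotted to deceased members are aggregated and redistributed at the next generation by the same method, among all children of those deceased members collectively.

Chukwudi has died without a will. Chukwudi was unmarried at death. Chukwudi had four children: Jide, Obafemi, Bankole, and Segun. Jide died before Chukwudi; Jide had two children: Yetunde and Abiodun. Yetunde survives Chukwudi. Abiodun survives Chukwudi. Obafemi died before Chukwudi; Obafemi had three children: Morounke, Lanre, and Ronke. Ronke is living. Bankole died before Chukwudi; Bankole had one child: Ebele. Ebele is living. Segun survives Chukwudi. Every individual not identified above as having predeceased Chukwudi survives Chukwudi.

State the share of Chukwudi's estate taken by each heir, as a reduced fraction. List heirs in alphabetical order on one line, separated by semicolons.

There is no surviving spouse, so the entire estate passes to Chukwudi's descendants per capita at each generation.
At generation 1 (Jide, Obafemi, Bankole, Segun) there are 4 shares of (1)/4 = 1/4 each.
Living: Segun — each takes 1/4.
Deceased: Jide, Obafemi, and Bankole. Their combined 3/4 is pooled and carried to generation 2.
At generation 2 (Yetunde, Abiodun, Morounke, Lanre, Ronke, Ebele) there are 6 shares of (3/4)/6 = 1/8 each.
Living: Yetunde, Abiodun, Morounke, Lanre, Ronke, and Ebele — each takes 1/8.

Abiodun 1/8; Ebele 1/8; Lanre 1/8; Morounke 1/8; Ronke 1/8; Segun 1/4; Yetunde 1/8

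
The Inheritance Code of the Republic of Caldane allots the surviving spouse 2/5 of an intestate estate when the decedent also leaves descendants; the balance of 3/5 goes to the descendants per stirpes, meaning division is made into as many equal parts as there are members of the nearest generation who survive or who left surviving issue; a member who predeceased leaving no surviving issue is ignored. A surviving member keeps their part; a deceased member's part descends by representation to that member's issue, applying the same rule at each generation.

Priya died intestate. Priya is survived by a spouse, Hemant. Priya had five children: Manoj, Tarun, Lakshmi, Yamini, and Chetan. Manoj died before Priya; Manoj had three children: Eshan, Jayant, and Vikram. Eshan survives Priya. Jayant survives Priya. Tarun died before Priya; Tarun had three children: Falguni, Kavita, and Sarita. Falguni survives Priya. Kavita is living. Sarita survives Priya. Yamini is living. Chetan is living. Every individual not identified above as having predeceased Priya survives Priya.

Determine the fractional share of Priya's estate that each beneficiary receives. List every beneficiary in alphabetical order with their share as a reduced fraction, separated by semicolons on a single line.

Hemant, as surviving spouse, takes 2/5.
The remaining 3/5 passes to Priya's descendants per stirpes.
The 3/5 is divided into 5 equal shares of 3/25 among Manoj, Tarun, Lakshmi, Yamini, Chetan.
Manoj predeceased; the 3/25 allotted to Manoj's branch passes to Manoj's issue by representation.
The 3/25 is divided into 3 equal shares of 1/25 among Eshan, Jayant, Vikram.
Eshan is living and takes 1/25.
Jayant is living and takes 1/25.
Vikram is living and takes 1/25.
Tarun predeceased; the 3/25 allotted to Tarun's branch passes to Tarun's issue by representation.
The 3/25 is divided into 3 equal shares of 1/25 among Falguni, Kavita, Sarita.
Falguni is living and takes 1/25.
Kavita is living and takes 1/25.
Sarita is living and takes 1/25.
Lakshmi is living and takes 3/25.
Yamini is living and takes 3/25.
Chetan is living and takes 3/25.

Chetan 3/25; Eshan 1/25; Falguni 1/25; Hemant 2/5; Jayant 1/25; Kavita 1/25; Lakshmi 3/25; Sarita 1/25; Vikram 1/25; Yamini 3/25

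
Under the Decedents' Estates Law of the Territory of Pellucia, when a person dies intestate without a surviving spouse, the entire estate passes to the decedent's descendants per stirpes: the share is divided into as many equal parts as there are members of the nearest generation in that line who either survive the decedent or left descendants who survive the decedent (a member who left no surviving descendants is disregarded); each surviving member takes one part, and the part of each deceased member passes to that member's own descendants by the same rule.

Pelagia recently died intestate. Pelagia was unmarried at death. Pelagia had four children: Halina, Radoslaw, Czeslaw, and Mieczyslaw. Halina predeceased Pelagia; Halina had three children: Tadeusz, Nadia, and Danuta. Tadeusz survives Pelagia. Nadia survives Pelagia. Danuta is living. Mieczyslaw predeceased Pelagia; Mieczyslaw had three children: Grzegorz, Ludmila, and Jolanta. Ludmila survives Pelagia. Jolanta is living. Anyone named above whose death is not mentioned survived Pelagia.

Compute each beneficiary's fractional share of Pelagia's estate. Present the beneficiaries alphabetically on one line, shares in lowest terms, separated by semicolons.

Czeslaw 1/4; Danuta 1/12; Grzegorz 1/12; Jolanta 1/12; Ludmila 1/12; Nadia 1/12; Radoslaw 1/4; Tadeusz 1/12

There is no surviving spouse, so the entire estate passes to Pelagia's descendants per stirpes.
The estate is divided into 4 equal shares of 1/4 among Halina, Radoslaw, Czeslaw, Mieczyslaw.
Halina predeceased; the 1/4 allotted to Halina's branch passes to Halina's issue by representation.
The 1/4 is divided into 3 equal shares of 1/12 among Tadeusz, Nadia, Danuta.
Tadeusz is living and takes 1/12.
Nadia is living and takes 1/12.
Danuta is living and takes 1/12.
Radoslaw is living and takes 1/4.
Czeslaw is living and takes 1/4.
Mieczyslaw predeceased; the 1/4 allotted to Mieczyslaw's branch passes to Mieczyslaw's issue by representation.
The 1/4 is divided into 3 equal shares of 1/12 among Grzegorz, Ludmila, Jolanta.
Grzegorz is living and takes 1/12.
Ludmila is living and takes 1/12.
Jolanta is living and takes 1/12.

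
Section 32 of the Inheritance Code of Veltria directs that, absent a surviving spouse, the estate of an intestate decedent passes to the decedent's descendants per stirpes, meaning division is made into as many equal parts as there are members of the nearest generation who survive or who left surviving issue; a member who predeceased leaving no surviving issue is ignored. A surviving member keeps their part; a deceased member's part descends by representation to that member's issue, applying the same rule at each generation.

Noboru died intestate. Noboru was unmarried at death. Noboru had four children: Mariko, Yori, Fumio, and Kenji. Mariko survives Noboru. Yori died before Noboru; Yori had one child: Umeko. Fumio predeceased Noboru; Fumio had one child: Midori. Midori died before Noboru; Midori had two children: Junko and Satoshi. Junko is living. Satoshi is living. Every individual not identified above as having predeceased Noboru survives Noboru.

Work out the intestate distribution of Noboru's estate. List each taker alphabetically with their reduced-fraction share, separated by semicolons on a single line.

Junko 1/8; Kenji 1/4; Mariko 1/4; Satoshi 1/8; Umeko 1/4

There is no surviving spouse, so the entire estate passes to Noboru's descendants per stirpes.
The estate is divided into 4 equal shares of 1/4 among Mariko, Yori, Fumio, Kenji.
Mariko is living and takes 1/4.
Yori predeceased; the 1/4 allotted to Yori's branch passes to Yori's issue by representation.
Umeko is the sole taker at this level and receives the full 1/4.
Fumio predeceased; the 1/4 allotted to Fumio's branch passes to Fumio's issue by representation.
Midori's line is the sole branch at this level, so the full 1/4 passes to Midori's issue by representation.
The 1/4 is divided into 2 equal shares of 1/8 among Junko, Satoshi.
Junko is living and takes 1/8.
Satoshi is living and takes 1/8.
Kenji is living and takes 1/4.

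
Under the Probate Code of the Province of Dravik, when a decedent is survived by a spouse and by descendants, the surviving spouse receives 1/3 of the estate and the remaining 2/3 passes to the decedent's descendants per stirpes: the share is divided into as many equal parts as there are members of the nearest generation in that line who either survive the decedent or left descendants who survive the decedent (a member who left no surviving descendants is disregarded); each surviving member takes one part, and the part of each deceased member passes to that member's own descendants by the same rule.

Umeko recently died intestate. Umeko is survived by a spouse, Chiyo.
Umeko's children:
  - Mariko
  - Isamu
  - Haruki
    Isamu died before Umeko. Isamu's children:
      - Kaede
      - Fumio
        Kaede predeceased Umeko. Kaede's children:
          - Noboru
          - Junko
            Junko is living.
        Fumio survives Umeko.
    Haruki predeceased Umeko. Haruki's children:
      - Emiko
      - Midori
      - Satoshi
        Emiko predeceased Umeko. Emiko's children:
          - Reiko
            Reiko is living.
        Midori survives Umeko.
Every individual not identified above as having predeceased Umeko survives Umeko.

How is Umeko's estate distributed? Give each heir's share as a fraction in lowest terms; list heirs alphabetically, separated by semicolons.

Chiyo 1/3; Fumio 1/9; Junko 1/18; Mariko 2/9; Midori 2/27; Noboru 1/18; Reiko 2/27; Satoshi 2/27

Chiyo, as surviving spouse, takes 1/3.
The remaining 2/3 passes to Umeko's descendants per stirpes.
The 2/3 is divided into 3 equal shares of 2/9 among Mariko, Isamu, Haruki.
Mariko is living and takes 2/9.
Isamu predeceased; the 2/9 allotted to Isamu's branch passes to Isamu's issue by representation.
The 2/9 is divided into 2 equal shares of 1/9 among Kaede, Fumio.
Kaede predeceased; the 1/9 allotted to Kaede's branch passes to Kaede's issue by representation.
The 1/9 is divided into 2 equal shares of 1/18 among Noboru, Junko.
Noboru is living and takes 1/18.
Junko is living and takes 1/18.
Fumio is living and takes 1/9.
Haruki predeceased; the 2/9 allotted to Haruki's branch passes to Haruki's issue by representation.
The 2/9 is divided into 3 equal shares of 2/27 among Emiko, Midori, Satoshi.
Emiko predeceased; the 2/27 allotted to Emiko's branch passes to Emiko's issue by representation.
Reiko is the sole taker at this level and receives the full 2/27.
Midori is living and takes 2/27.
Satoshi is living and takes 2/27.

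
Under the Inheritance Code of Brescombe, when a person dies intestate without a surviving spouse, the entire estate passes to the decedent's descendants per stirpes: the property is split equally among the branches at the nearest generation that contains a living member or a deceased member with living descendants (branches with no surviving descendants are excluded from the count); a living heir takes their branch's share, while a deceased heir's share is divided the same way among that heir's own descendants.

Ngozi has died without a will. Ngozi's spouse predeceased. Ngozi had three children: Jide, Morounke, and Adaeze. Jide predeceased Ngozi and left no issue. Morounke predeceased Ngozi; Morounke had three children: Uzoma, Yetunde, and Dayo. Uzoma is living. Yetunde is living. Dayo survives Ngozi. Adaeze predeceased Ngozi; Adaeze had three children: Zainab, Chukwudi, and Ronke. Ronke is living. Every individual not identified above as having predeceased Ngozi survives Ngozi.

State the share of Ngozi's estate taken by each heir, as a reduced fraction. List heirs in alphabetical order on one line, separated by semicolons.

Chukwudi 1/6; Dayo 1/6; Ronke 1/6; Uzoma 1/6; Yetunde 1/6; Zainab 1/6

There is no surviving spouse, so the entire estate passes to Ngozi's descendants per stirpes.
Jide left no surviving issue, so that branch lapses and is disregarded.
The estate is divided into 2 equal shares of 1/2 among Morounke, Adaeze.
Morounke predeceased; the 1/2 allotted to Morounke's branch passes to Morounke's issue by representation.
The 1/2 is divided into 3 equal shares of 1/6 among Uzoma, Yetunde, Dayo.
Uzoma is living and takes 1/6.
Yetunde is living and takes 1/6.
Dayo is living and takes 1/6.
Adaeze predeceased; the 1/2 allotted to Adaeze's branch passes to Adaeze's issue by representation.
The 1/2 is divided into 3 equal shares of 1/6 among Zainab, Chukwudi, Ronke.
Zainab is living and takes 1/6.
Chukwudi is living and takes 1/6.
Ronke is living and takes 1/6.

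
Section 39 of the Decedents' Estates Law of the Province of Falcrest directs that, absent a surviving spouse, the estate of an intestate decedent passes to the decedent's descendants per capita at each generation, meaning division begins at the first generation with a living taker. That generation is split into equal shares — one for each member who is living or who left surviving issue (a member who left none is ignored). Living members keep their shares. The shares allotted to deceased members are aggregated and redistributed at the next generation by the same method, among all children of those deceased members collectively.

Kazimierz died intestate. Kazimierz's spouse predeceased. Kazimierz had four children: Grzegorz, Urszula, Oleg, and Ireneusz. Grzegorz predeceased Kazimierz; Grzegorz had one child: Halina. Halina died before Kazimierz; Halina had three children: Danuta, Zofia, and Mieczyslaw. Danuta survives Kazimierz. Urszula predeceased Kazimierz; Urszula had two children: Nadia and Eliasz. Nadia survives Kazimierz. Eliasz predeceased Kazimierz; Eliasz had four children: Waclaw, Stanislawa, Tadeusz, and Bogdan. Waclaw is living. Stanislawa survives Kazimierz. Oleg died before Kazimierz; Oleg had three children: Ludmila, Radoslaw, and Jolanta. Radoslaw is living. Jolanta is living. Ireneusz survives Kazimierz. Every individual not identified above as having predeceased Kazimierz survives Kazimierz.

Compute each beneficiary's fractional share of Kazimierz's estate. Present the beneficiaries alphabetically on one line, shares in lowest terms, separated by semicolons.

Bogdan 1/28; Danuta 1/28; Ireneusz 1/4; Jolanta 1/8; Ludmila 1/8; Mieczyslaw 1/28; Nadia 1/8; Radoslaw 1/8; Stanislawa 1/28; Tadeusz 1/28; Waclaw 1/28; Zofia 1/28

There is no surviving spouse, so the entire estate passes to Kazimierz's descendants per capita at each generation.
At generation 1 (Grzegorz, Urszula, Oleg, Ireneusz) there are 4 shares of (1)/4 = 1/4 each.
Living: Ireneusz — each takes 1/4.
Deceased: Grzegorz, Urszula, and Oleg. Their combined 3/4 is pooled and carried to generation 2.
At generation 2 (Halina, Nadia, Eliasz, Ludmila, Radoslaw, Jolanta) there are 6 shares of (3/4)/6 = 1/8 each.
Living: Nadia, Ludmila, Radoslaw, and Jolanta — each takes 1/8.
Deceased: Halina and Eliasz. Their combined 1/4 is pooled and carried to generation 3.
At generation 3 (Danuta, Zofia, Mieczyslaw, Waclaw, Stanislawa, Tadeusz, Bogdan) there are 7 shares of (1/4)/7 = 1/28 each.
Living: Danuta, Zofia, Mieczyslaw, Waclaw, Stanislawa, Tadeusz, and Bogdan — each takes 1/28.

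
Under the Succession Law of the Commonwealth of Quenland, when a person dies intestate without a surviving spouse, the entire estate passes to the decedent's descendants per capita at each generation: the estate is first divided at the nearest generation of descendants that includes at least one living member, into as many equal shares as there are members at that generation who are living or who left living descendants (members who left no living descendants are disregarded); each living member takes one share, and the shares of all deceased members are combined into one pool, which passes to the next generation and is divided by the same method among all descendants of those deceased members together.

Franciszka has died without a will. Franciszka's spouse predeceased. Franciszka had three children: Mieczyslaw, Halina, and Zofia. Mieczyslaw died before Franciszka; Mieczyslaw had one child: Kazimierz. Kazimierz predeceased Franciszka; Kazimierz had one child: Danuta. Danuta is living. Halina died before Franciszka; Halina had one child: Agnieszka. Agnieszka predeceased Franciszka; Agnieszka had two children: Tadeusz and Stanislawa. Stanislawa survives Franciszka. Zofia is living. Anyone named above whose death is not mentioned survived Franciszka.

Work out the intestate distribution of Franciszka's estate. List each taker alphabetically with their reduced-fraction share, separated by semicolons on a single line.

Danuta 2/9; Stanislawa 2/9; Tadeusz 2/9; Zofia 1/3

There is no surviving spouse, so the entire estate passes to Franciszka's descendants per capita at each generation.
At generation 1 (Mieczyslaw, Halina, Zofia) there are 3 shares of (1)/3 = 1/3 each.
Living: Zofia — each takes 1/3.
Deceased: Mieczyslaw and Halina. Their combined 2/3 is pooled and carried to generation 2.
At generation 2 (Kazimierz, Agnieszka) there are 2 shares of (2/3)/2 = 1/3 each.
Deceased: Kazimierz and Agnieszka. Their combined 2/3 is pooled and carried to generation 3.
At generation 3 (Danuta, Tadeusz, Stanislawa) there are 3 shares of (2/3)/3 = 2/9 each.
Living: Danuta, Tadeusz, and Stanislawa — each takes 2/9.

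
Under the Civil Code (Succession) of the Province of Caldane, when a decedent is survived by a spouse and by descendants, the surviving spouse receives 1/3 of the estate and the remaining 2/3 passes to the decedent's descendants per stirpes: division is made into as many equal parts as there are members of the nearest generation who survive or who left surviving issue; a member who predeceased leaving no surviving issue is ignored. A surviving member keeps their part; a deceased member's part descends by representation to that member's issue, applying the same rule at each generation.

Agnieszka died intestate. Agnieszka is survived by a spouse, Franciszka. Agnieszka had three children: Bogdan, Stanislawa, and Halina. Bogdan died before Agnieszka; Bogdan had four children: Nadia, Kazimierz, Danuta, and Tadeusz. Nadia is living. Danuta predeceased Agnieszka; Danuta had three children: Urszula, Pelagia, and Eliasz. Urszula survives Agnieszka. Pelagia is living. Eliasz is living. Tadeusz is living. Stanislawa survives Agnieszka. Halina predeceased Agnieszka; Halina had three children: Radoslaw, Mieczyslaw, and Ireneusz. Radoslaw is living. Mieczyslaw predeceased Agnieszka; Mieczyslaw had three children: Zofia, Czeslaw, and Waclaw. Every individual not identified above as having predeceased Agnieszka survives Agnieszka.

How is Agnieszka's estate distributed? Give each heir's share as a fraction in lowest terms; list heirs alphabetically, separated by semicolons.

Czeslaw 2/81; Eliasz 1/54; Franciszka 1/3; Ireneusz 2/27; Kazimierz 1/18; Nadia 1/18; Pelagia 1/54; Radoslaw 2/27; Stanislawa 2/9; Tadeusz 1/18; Urszula 1/54; Waclaw 2/81; Zofia 2/81

Franciszka, as surviving spouse, takes 1/3.
The remaining 2/3 passes to Agnieszka's descendants per stirpes.
The 2/3 is divided into 3 equal shares of 2/9 among Bogdan, Stanislawa, Halina.
Bogdan predeceased; the 2/9 allotted to Bogdan's branch passes to Bogdan's issue by representation.
The 2/9 is divided into 4 equal shares of 1/18 among Nadia, Kazimierz, Danuta, Tadeusz.
Nadia is living and takes 1/18.
Kazimierz is living and takes 1/18.
Danuta predeceased; the 1/18 allotted to Danuta's branch passes to Danuta's issue by representation.
The 1/18 is divided into 3 equal shares of 1/54 among Urszula, Pelagia, Eliasz.
Urszula is living and takes 1/54.
Pelagia is living and takes 1/54.
Eliasz is living and takes 1/54.
Tadeusz is living and takes 1/18.
Stanislawa is living and takes 2/9.
Halina predeceased; the 2/9 allotted to Halina's branch passes to Halina's issue by representation.
The 2/9 is divided into 3 equal shares of 2/27 among Radoslaw, Mieczyslaw, Ireneusz.
Radoslaw is living and takes 2/27.
Mieczyslaw predeceased; the 2/27 allotted to Mieczyslaw's branch passes to Mieczyslaw's issue by representation.
The 2/27 is divided into 3 equal shares of 2/81 among Zofia, Czeslaw, Waclaw.
Zofia is living and takes 2/81.
Czeslaw is living and takes 2/81.
Waclaw is living and takes 2/81.
Ireneusz is living and takes 2/27.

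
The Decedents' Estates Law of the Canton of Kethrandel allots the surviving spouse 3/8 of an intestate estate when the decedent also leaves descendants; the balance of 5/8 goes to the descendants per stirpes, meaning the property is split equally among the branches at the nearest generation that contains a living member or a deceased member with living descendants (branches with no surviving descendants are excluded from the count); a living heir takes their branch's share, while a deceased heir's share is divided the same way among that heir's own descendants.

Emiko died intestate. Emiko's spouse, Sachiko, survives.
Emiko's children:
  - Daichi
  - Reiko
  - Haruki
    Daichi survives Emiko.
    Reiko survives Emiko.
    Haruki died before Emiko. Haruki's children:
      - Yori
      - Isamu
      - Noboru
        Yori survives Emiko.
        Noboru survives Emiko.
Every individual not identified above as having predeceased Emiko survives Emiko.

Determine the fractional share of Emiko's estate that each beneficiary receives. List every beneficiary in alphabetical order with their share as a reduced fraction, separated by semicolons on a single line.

Daichi 5/24; Isamu 5/72; Noboru 5/72; Reiko 5/24; Sachiko 3/8; Yori 5/72

Sachiko, as surviving spouse, takes 3/8.
The remaining 5/8 passes to Emiko's descendants per stirpes.
The 5/8 is divided into 3 equal shares of 5/24 among Daichi, Reiko, Haruki.
Daichi is living and takes 5/24.
Reiko is living and takes 5/24.
Haruki predeceased; the 5/24 allotted to Haruki's branch passes to Haruki's issue by representation.
The 5/24 is divided into 3 equal shares of 5/72 among Yori, Isamu, Noboru.
Yori is living and takes 5/72.
Isamu is living and takes 5/72.
Noboru is living and takes 5/72.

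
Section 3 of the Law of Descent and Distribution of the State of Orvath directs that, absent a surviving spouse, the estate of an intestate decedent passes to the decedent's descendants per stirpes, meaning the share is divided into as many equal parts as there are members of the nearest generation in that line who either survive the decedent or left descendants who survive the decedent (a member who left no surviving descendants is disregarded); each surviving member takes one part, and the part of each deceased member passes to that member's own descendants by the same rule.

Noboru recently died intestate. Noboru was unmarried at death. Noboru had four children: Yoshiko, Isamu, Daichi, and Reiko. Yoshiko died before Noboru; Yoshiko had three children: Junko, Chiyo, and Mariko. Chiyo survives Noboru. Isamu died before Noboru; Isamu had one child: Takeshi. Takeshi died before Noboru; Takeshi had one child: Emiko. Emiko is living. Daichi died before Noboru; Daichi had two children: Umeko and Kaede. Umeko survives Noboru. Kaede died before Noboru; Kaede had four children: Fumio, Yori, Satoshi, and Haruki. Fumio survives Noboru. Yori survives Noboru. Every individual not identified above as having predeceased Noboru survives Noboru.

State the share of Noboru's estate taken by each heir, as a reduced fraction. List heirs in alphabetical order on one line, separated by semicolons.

There is no surviving spouse, so the entire estate passes to Noboru's descendants per stirpes.
The estate is divided into 4 equal shares of 1/4 among Yoshiko, Isamu, Daichi, Reiko.
Yoshiko predeceased; the 1/4 allotted to Yoshiko's branch passes to Yoshiko's issue by representation.
The 1/4 is divided into 3 equal shares of 1/12 among Junko, Chiyo, Mariko.
Junko is living and takes 1/12.
Chiyo is living and takes 1/12.
Mariko is living and takes 1/12.
Isamu predeceased; the 1/4 allotted to Isamu's branch passes to Isamu's issue by representation.
Takeshi's line is the sole branch at this level, so the full 1/4 passes to Takeshi's issue by representation.
Emiko is the sole taker at this level and receives the full 1/4.
Daichi predeceased; the 1/4 allotted to Daichi's branch passes to Daichi's issue by representation.
The 1/4 is divided into 2 equal shares of 1/8 among Umeko, Kaede.
Umeko is living and takes 1/8.
Kaede predeceased; the 1/8 allotted to Kaede's branch passes to Kaede's issue by representation.
The 1/8 is divided into 4 equal shares of 1/32 among Fumio, Yori, Satoshi, Haruki.
Fumio is living and takes 1/32.
Yori is living and takes 1/32.
Satoshi is living and takes 1/32.
Haruki is living and takes 1/32.
Reiko is living and takes 1/4.

Chiyo 1/12; Emiko 1/4; Fumio 1/32; Haruki 1/32; Junko 1/12; Mariko 1/12; Reiko 1/4; Satoshi 1/32; Umeko 1/8; Yori 1/32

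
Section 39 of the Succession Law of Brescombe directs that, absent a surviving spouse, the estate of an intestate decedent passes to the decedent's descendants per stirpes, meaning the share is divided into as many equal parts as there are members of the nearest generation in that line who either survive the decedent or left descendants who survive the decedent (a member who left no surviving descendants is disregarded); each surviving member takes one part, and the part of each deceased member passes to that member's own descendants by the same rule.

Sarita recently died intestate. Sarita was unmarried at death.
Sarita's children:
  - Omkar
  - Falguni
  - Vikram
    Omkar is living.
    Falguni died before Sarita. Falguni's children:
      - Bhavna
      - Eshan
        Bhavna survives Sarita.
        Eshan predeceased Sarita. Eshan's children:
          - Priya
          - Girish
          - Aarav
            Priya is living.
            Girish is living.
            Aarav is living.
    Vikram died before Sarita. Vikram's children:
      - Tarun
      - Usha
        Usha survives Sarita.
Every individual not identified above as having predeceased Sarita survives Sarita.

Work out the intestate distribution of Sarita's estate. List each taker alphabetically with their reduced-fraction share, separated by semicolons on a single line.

Aarav 1/18; Bhavna 1/6; Girish 1/18; Omkar 1/3; Priya 1/18; Tarun 1/6; Usha 1/6

There is no surviving spouse, so the entire estate passes to Sarita's descendants per stirpes.
The estate is divided into 3 equal shares of 1/3 among Omkar, Falguni, Vikram.
Omkar is living and takes 1/3.
Falguni predeceased; the 1/3 allotted to Falguni's branch passes to Falguni's issue by representation.
The 1/3 is divided into 2 equal shares of 1/6 among Bhavna, Eshan.
Bhavna is living and takes 1/6.
Eshan predeceased; the 1/6 allotted to Eshan's branch passes to Eshan's issue by representation.
The 1/6 is divided into 3 equal shares of 1/18 among Priya, Girish, Aarav.
Priya is living and takes 1/18.
Girish is living and takes 1/18.
Aarav is living and takes 1/18.
Vikram predeceased; the 1/3 allotted to Vikram's branch passes to Vikram's issue by representation.
The 1/3 is divided into 2 equal shares of 1/6 among Tarun, Usha.
Tarun is living and takes 1/6.
Usha is living and takes 1/6.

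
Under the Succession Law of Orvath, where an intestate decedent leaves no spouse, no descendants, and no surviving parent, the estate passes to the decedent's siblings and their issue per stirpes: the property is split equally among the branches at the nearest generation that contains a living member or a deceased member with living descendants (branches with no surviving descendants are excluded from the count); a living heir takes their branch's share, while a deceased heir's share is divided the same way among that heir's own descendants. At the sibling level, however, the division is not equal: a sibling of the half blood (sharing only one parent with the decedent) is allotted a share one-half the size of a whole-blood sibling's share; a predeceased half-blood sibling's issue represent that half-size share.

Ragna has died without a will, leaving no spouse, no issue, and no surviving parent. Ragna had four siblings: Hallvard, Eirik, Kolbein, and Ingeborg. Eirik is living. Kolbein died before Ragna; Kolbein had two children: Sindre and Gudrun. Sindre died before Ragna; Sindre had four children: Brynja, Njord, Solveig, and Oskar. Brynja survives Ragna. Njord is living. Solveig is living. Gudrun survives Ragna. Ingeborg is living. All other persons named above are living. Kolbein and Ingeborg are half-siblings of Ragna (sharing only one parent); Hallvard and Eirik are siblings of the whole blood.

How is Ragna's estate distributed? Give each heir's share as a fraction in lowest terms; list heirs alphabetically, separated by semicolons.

Brynja 1/48; Eirik 1/3; Gudrun 1/12; Hallvard 1/3; Ingeborg 1/6; Njord 1/48; Oskar 1/48; Solveig 1/48

No spouse, descendants, or parent survives, so the estate passes to Ragna's siblings per stirpes.
Half-blood siblings count for one-half the weight of whole-blood siblings at the initial division.
Dividing 1 in proportion to weights (total weight 3): Hallvard (weight 1) → 1/3; Eirik (weight 1) → 1/3; Kolbein (weight 1/2) → 1/6; Ingeborg (weight 1/2) → 1/6.
Hallvard is living and takes 1/3.
Eirik is living and takes 1/3.
Kolbein predeceased; the 1/6 allotted to Kolbein's branch passes to Kolbein's issue by representation.
The 1/6 is divided into 2 equal shares of 1/12 among Sindre, Gudrun.
Sindre predeceased; the 1/12 allotted to Sindre's branch passes to Sindre's issue by representation.
The 1/12 is divided into 4 equal shares of 1/48 among Brynja, Njord, Solveig, Oskar.
Brynja is living and takes 1/48.
Njord is living and takes 1/48.
Solveig is living and takes 1/48.
Oskar is living and takes 1/48.
Gudrun is living and takes 1/12.
Ingeborg is living and takes 1/6.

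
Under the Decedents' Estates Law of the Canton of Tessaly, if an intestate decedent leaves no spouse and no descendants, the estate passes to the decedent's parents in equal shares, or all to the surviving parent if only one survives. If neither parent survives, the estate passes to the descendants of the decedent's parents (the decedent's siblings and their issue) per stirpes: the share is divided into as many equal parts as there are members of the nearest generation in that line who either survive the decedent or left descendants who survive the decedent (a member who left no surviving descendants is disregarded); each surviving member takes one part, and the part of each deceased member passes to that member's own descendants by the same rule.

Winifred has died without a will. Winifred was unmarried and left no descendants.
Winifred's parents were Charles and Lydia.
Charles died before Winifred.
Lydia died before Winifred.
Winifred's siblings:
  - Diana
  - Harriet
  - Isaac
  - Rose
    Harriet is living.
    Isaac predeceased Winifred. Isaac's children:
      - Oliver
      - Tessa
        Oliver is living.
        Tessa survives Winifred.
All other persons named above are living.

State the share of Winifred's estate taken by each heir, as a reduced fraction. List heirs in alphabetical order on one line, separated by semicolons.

Neither parent survives and there are no descendants, so the estate passes to Winifred's siblings and their issue per stirpes.
The estate is divided into 4 equal shares of 1/4 among Diana, Harriet, Isaac, Rose.
Diana is living and takes 1/4.
Harriet is living and takes 1/4.
Isaac predeceased; the 1/4 allotted to Isaac's branch passes to Isaac's issue by representation.
The 1/4 is divided into 2 equal shares of 1/8 among Oliver, Tessa.
Oliver is living and takes 1/8.
Tessa is living and takes 1/8.
Rose is living and takes 1/4.

Diana 1/4; Harriet 1/4; Oliver 1/8; Rose 1/4; Tessa 1/8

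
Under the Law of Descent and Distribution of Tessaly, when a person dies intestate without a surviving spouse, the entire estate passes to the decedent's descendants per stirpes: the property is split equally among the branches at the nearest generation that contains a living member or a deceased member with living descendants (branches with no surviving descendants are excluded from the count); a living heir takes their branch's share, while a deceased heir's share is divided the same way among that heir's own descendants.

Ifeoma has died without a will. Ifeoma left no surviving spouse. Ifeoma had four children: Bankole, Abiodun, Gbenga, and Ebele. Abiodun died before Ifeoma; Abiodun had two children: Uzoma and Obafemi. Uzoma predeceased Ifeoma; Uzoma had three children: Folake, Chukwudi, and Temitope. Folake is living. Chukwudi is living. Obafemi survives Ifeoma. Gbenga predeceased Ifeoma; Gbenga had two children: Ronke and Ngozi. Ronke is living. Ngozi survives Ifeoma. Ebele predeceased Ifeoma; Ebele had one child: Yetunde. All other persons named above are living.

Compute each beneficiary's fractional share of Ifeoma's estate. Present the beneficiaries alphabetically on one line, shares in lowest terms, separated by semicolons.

Bankole 1/4; Chukwudi 1/24; Folake 1/24; Ngozi 1/8; Obafemi 1/8; Ronke 1/8; Temitope 1/24; Yetunde 1/4

There is no surviving spouse, so the entire estate passes to Ifeoma's descendants per stirpes.
The estate is divided into 4 equal shares of 1/4 among Bankole, Abiodun, Gbenga, Ebele.
Bankole is living and takes 1/4.
Abiodun predeceased; the 1/4 allotted to Abiodun's branch passes to Abiodun's issue by representation.
The 1/4 is divided into 2 equal shares of 1/8 among Uzoma, Obafemi.
Uzoma predeceased; the 1/8 allotted to Uzoma's branch passes to Uzoma's issue by representation.
The 1/8 is divided into 3 equal shares of 1/24 among Folake, Chukwudi, Temitope.
Folake is living and takes 1/24.
Chukwudi is living and takes 1/24.
Temitope is living and takes 1/24.
Obafemi is living and takes 1/8.
Gbenga predeceased; the 1/4 allotted to Gbenga's branch passes to Gbenga's issue by representation.
The 1/4 is divided into 2 equal shares of 1/8 among Ronke, Ngozi.
Ronke is living and takes 1/8.
Ngozi is living and takes 1/8.
Ebele predeceased; the 1/4 allotted to Ebele's branch passes to Ebele's issue by representation.
Yetunde is the sole taker at this level and receives the full 1/4.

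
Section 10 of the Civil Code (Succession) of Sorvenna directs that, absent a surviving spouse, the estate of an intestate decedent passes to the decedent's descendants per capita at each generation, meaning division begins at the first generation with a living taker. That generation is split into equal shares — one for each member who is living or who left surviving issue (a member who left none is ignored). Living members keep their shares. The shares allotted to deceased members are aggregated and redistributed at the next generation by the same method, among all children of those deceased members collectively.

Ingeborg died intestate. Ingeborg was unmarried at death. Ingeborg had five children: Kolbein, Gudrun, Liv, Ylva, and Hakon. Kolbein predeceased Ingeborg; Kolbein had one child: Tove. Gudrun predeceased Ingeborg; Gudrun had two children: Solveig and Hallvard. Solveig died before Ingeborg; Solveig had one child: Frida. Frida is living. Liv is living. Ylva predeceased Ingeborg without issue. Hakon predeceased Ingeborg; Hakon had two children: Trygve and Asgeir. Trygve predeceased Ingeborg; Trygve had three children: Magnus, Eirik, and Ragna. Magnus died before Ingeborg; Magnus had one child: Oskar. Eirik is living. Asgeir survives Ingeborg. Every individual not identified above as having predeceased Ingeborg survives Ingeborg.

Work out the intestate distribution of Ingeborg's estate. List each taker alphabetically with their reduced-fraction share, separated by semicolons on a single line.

Asgeir 3/20; Eirik 3/40; Frida 3/40; Hallvard 3/20; Liv 1/4; Oskar 3/40; Ragna 3/40; Tove 3/20

There is no surviving spouse, so the entire estate passes to Ingeborg's descendants per capita at each generation.
At generation 1 (Kolbein, Gudrun, Liv, Hakon) there are 4 shares of (1)/4 = 1/4 each.
Living: Liv — each takes 1/4.
Deceased: Kolbein, Gudrun, and Hakon. Their combined 3/4 is pooled and carried to generation 2.
At generation 2 (Tove, Solveig, Hallvard, Trygve, Asgeir) there are 5 shares of (3/4)/5 = 3/20 each.
Living: Tove, Hallvard, and Asgeir — each takes 3/20.
Deceased: Solveig and Trygve. Their combined 3/10 is pooled and carried to generation 3.
At generation 3 (Frida, Magnus, Eirik, Ragna) there are 4 shares of (3/10)/4 = 3/40 each.
Living: Frida, Eirik, and Ragna — each takes 3/40.
Deceased: Magnus. That 3/40 share is carried to generation 4.
At generation 4 (Oskar) there are 1 shares of (3/40)/1 = 3/40 each.
Living: Oskar — each takes 3/40.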